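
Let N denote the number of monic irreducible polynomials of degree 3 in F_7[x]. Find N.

x^(7^3) − x is the product of all monic irreducibles of degree dividing 3; Möbius inversion gives N = (1/3) Σ μ(3/d)·7^d.
Divisors of 3: 1, 3; μ(3/d) for each: -1, 1.
Σ = − 7^1 + 7^3 = 336.
N = 336/3 = 112.

112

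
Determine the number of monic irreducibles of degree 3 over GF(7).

112

Gauss's count: N_{7}(3) = (1/3) Σ_{d|3} μ(3/d)·7^d.
Divisors of 3: 1, 3; μ(3/d) for each: -1, 1.
Σ = − 7^1 + 7^3 = 336.
N = 336/3 = 112.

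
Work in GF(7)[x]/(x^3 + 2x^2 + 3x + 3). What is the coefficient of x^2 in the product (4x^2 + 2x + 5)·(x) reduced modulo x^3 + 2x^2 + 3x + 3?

Multiply in GF(7)[x]: (4x^2 + 2x + 5)·(x) = 4x^3 + 2x^2 + 5x.
Reduce using x^3 ≡ 5x^2 + 4x + 4 (mod x^3 + 2x^2 + 3x + 3).
Reduced: x^2 + 2.

1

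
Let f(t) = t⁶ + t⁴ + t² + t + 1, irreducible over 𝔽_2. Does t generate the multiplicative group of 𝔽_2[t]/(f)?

|GF(2^6)^×| = 2^6 − 1 = 63. Prime factorization: 63 = 3^2·7.
f is primitive ⇔ t has order 63 in GF(2)[t]/(f), i.e. t^(63/q) ≠ 1 for each prime q | 63.
t^(21) mod f = 1
t^(9) mod f = t⁴ + t² + t.
Since t^(21) = 1, the order of t divides 21 < 63; not primitive.

No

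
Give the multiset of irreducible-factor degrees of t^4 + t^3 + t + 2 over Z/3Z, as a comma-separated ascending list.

2, 2

Write f(t) = t^4 + t^3 + t + 2.
Roots in Z/3Z: f(0) = 2; f(1) = 2; f(2) = 1.
Complete factorization: f(t) = (t^2 + 1)·(t^2 + t + 2).
Factor degrees with multiplicity: 2 + 2 = 4.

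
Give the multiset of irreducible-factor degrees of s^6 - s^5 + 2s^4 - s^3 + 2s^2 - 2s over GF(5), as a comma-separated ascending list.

Write h(s) = s^6 - s^5 + 2s^4 - s^3 + 2s^2 - 2s.
Roots in GF(5): h(0) = 0 → root; h(1) = 1; h(2) = 0 → root; h(3) = 3; h(4) = 4.
Linear factors from roots: (s), (s - 2).
Complete factorization: h(s) = (s)·(s - 2)^2·(s^3 - 2s^2 + 2).
Factor degrees with multiplicity: 1 + 1 + 1 + 3 = 6.

1, 1, 1, 3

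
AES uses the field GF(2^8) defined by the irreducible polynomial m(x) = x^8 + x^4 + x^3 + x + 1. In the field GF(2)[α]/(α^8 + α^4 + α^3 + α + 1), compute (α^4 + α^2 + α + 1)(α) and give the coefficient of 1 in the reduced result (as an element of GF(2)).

Multiply in GF(2)[α]: (α^4 + α^2 + α + 1)·(α) = α^5 + α^3 + α^2 + α.
Reduced: α^5 + α^3 + α^2 + α.

0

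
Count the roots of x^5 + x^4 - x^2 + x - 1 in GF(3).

Write P(x) = x^5 + x^4 - x^2 + x - 1.
Evaluate at each of the 3 elements of GF(3):
P(0) = 2; P(1) = 1; P(2) = 0 → root.
Roots: {2}.

1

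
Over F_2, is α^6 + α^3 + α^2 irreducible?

No

Write h(α) = α^6 + α^3 + α^2.
Check for roots in F_2: h(0) = 0 → root; h(1) = 1.
h(0) = 0, so (α) divides h(α); h is reducible.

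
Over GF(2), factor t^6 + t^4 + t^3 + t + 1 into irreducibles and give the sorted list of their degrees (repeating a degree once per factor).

Write g(t) = t^6 + t^4 + t^3 + t + 1.
Roots in GF(2): g(0) = 1; g(1) = 1.
Complete factorization: g(t) = (t^6 + t^4 + t^3 + t + 1).
Factor degrees with multiplicity: 6 = 6.

6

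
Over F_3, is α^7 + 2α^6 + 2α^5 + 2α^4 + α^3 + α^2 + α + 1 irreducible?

Write g(α) = α^7 + 2α^6 + 2α^5 + 2α^4 + α^3 + α^2 + α + 1.
Check for roots in F_3: g(0) = 1; g(1) = 2; g(2) = 1.
No roots, so no linear factors.
Monic irreducibles of degree 2 over GF(3): α^2 + 1, α^2 + α + 2, α^2 + 2α + 2.
None of them divide g (all give nonzero remainder).
Degree-3 irreducible divisors: test the 8 monic irreducibles of degree 3 over GF(3).
None of them divide g (all give nonzero remainder).
No irreducible factor of degree ≤ 3 exists, so g is irreducible over GF(3).

Yes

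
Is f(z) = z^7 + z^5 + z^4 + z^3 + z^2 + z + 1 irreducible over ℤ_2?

Yes

Check for roots in ℤ_2: f(0) = 1; f(1) = 1.
No roots, so no linear factors.
Monic irreducibles of degree 2 over GF(2): z^2 + z + 1.
None of them divide f (all give nonzero remainder).
Monic irreducibles of degree 3 over GF(2): z^3 + z + 1, z^3 + z^2 + 1.
None of them divide f (all give nonzero remainder).
No irreducible factor of degree ≤ 3 exists, so f is irreducible over GF(2).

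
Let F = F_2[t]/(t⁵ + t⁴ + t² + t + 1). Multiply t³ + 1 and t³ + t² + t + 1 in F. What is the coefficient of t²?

Multiply in F_2[t]: (t³ + 1)·(t³ + t² + t + 1) = t⁶ + t⁵ + t⁴ + t² + t + 1.
Reduce using t⁵ ≡ t⁴ + t² + t + 1 (mod t⁵ + t⁴ + t² + t + 1).
Reduced: t⁴ + t³ + 1.

0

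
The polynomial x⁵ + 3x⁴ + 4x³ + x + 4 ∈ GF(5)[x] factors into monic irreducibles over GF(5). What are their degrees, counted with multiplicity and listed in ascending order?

5

Write h(x) = x⁵ + 3x⁴ + 4x³ + x + 4.
Roots in GF(5): h(0) = 4; h(1) = 3; h(2) = 3; h(3) = 1; h(4) = 1.
Complete factorization: h(x) = (x⁵ + 3x⁴ + 4x³ + x + 4).
Factor degrees with multiplicity: 5 = 5.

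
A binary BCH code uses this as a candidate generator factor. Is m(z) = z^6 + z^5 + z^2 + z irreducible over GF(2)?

Check for roots in GF(2): m(0) = 0 → root; m(1) = 0 → root.
m(0) = 0, so (z) divides m(z); m is reducible.

No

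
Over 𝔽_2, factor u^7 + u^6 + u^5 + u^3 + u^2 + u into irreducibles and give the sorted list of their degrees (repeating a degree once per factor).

1, 1, 1, 1, 1, 2

Write f(u) = u^7 + u^6 + u^5 + u^3 + u^2 + u.
Roots in 𝔽_2: f(0) = 0 → root; f(1) = 0 → root.
Linear factors from roots: (u), (u + 1).
Complete factorization: f(u) = (u)·(u + 1)^4·(u^2 + u + 1).
Factor degrees with multiplicity: 1 + 1 + 1 + 1 + 1 + 2 = 7.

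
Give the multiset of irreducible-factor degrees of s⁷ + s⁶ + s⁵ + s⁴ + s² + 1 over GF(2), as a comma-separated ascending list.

1, 1, 2, 3

Write f(s) = s⁷ + s⁶ + s⁵ + s⁴ + s² + 1.
Roots in GF(2): f(0) = 1; f(1) = 0 → root.
Linear factors from roots: (s + 1).
Complete factorization: f(s) = (s + 1)^2·(s² + s + 1)·(s³ + s + 1).
Factor degrees with multiplicity: 1 + 1 + 2 + 3 = 7.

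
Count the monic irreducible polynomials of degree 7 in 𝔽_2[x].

18

By the necklace-counting formula, N_2(7) = (1/7) Σ_{d|7} μ(7/d)·2^d.
Divisors of 7: 1, 7; μ(7/d) for each: -1, 1.
Σ = − 2^1 + 2^7 = 126.
N = 126/7 = 18.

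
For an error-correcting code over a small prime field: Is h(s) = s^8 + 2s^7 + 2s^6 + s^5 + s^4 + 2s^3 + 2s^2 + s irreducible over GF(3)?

Check for roots in GF(3): h(0) = 0 → root; h(1) = 0 → root; h(2) = 0 → root.
h(0) = 0, so (s) divides h(s); h is reducible.

No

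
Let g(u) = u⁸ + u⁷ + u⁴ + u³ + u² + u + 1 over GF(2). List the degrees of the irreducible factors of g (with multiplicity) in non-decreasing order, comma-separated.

8

Roots in GF(2): g(0) = 1; g(1) = 1.
Complete factorization: g(u) = (u⁸ + u⁷ + u⁴ + u³ + u² + u + 1).
Factor degrees with multiplicity: 8 = 8.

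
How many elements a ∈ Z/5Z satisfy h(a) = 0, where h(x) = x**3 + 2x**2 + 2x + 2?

0

Evaluate at each of the 5 elements of Z/5Z:
h(0) = 2; h(1) = 2; h(2) = 2; h(3) = 3; h(4) = 1.
No element is a root.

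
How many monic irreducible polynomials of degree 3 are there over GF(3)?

8

x^(3^3) − x is the product of all monic irreducibles of degree dividing 3; Möbius inversion gives N = (1/3) Σ μ(3/d)·3^d.
Divisors of 3: 1, 3; μ(3/d) for each: -1, 1.
Σ = − 3^1 + 3^3 = 24.
N = 24/3 = 8.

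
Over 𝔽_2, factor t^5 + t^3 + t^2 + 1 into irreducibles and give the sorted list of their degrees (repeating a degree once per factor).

Write g(t) = t^5 + t^3 + t^2 + 1.
Roots in 𝔽_2: g(0) = 1; g(1) = 0 → root.
Linear factors from roots: (t + 1).
Complete factorization: g(t) = (t + 1)^3·(t^2 + t + 1).
Factor degrees with multiplicity: 1 + 1 + 1 + 2 = 5.

1, 1, 1, 2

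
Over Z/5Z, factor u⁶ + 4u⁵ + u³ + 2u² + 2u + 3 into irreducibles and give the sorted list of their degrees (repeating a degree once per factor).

Write f(u) = u⁶ + 4u⁵ + u³ + 2u² + 2u + 3.
Roots in Z/5Z: f(0) = 3; f(1) = 3; f(2) = 0 → root; f(3) = 0 → root; f(4) = 4.
Linear factors from roots: (u + 3), (u + 2).
Complete factorization: f(u) = (u + 2)·(u + 3)·(u² + 3)·(u² + 4u + 1).
Factor degrees with multiplicity: 1 + 1 + 2 + 2 = 6.

1, 1, 2, 2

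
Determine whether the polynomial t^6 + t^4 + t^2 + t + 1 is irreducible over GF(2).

Yes

Write P(t) = t^6 + t^4 + t^2 + t + 1.
Check for roots in GF(2): P(0) = 1; P(1) = 1.
No roots, so no linear factors.
Monic irreducibles of degree 2 over GF(2): t^2 + t + 1.
None of them divide P (all give nonzero remainder).
Monic irreducibles of degree 3 over GF(2): t^3 + t + 1, t^3 + t^2 + 1.
None of them divide P (all give nonzero remainder).
No irreducible factor of degree ≤ 3 exists, so P is irreducible over GF(2).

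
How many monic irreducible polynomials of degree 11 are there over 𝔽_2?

186

Gauss's count: N_{2}(11) = (1/11) Σ_{d|11} μ(11/d)·2^d.
Divisors of 11: 1, 11; μ(11/d) for each: -1, 1.
Σ = − 2^1 + 2^11 = 2046.
N = 2046/11 = 186.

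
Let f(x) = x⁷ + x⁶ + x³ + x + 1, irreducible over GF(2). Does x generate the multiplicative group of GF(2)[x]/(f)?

Yes

|GF(2^7)^×| = 2^7 − 1 = 127. Prime factorization: 127 = 127.
f is primitive ⇔ x has order 127 in GF(2)[x]/(f), i.e. x^(127/q) ≠ 1 for each prime q | 127.
x^(1) mod f = x.
None equal 1, so x has full order 127; f is primitive.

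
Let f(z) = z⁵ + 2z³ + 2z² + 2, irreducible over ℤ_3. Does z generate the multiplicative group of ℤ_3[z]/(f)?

No

|GF(3^5)^×| = 3^5 − 1 = 242. Prime factorization: 242 = 2·11^2.
f is primitive ⇔ z has order 242 in GF(3)[z]/(f), i.e. z^(242/q) ≠ 1 for each prime q | 242.
z^(121) mod f = 1
z^(22) mod f = z² + z + 2.
Since z^(121) = 1, the order of z divides 121 < 242; not primitive.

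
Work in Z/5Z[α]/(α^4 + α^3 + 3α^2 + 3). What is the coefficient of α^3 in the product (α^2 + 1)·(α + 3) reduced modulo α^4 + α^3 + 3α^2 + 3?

Multiply in Z/5Z[α]: (α^2 + 1)·(α + 3) = α^3 + 3α^2 + α + 3.
Reduced: α^3 + 3α^2 + α + 3.

1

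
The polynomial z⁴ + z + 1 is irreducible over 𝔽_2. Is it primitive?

Write f(z) = z⁴ + z + 1.
|GF(2^4)^×| = 2^4 − 1 = 15. Prime factorization: 15 = 3·5.
f is primitive ⇔ z has order 15 in GF(2)[z]/(f), i.e. z^(15/q) ≠ 1 for each prime q | 15.
z^(5) mod f = z² + z.
z^(3) mod f = z³.
None equal 1, so z has full order 15; f is primitive.

Yes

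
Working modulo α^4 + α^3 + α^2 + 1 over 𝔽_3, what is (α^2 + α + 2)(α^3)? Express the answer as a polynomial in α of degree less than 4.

Multiply in 𝔽_3[α]: (α^2 + α + 2)·(α^3) = α^5 + α^4 + 2α^3.
Reduce using α^4 ≡ 2α^3 + 2α^2 + 2 (mod α^4 + α^3 + α^2 + 1).
Reduced: α^3 + 2α.

α^3 + 2α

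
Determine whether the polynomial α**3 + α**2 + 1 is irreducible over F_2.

Yes

Write m(α) = α**3 + α**2 + 1.
Check for roots in F_2: m(0) = 1; m(1) = 1.
No roots. A degree-3 polynomial over a field with no linear factor is irreducible.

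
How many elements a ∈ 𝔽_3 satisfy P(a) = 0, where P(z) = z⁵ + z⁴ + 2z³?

Evaluate at each of the 3 elements of 𝔽_3:
P(0) = 0 → root; P(1) = 1; P(2) = 1.
Roots: {0}.

1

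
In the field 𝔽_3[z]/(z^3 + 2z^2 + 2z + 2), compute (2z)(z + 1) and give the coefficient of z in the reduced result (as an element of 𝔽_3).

Multiply in 𝔽_3[z]: (2z)·(z + 1) = 2z^2 + 2z.
Reduced: 2z^2 + 2z.

2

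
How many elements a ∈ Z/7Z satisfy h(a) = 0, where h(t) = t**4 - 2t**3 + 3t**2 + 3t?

2

Evaluate at each of the 7 elements of Z/7Z:
h(0) = 0 → root; h(1) = 5; h(2) = 4; h(3) = 0 → root; h(4) = 6; h(5) = 3; h(6) = 3.
Roots: {0, 3}.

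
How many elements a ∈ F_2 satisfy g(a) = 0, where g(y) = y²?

Evaluate at each of the 2 elements of F_2:
g(0) = 0 → root; g(1) = 1.
Roots: {0}.

1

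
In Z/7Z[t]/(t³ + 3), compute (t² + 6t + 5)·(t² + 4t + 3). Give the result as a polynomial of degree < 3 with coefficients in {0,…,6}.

Multiply in Z/7Z[t]: (t² + 6t + 5)·(t² + 4t + 3) = t⁴ + 3t³ + 4t² + 3t + 1.
Reduce using t³ ≡ 4 (mod t³ + 3).
Reduced: 4t² + 6.

4t^2 + 6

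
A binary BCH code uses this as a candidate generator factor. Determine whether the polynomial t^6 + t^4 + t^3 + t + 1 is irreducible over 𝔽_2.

Write h(t) = t^6 + t^4 + t^3 + t + 1.
Check for roots in 𝔽_2: h(0) = 1; h(1) = 1.
No roots, so no linear factors.
Monic irreducibles of degree 2 over GF(2): t^2 + t + 1.
None of them divide h (all give nonzero remainder).
Monic irreducibles of degree 3 over GF(2): t^3 + t + 1, t^3 + t^2 + 1.
None of them divide h (all give nonzero remainder).
No irreducible factor of degree ≤ 3 exists, so h is irreducible over GF(2).

Yes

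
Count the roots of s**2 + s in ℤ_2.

2

Write f(s) = s**2 + s.
Evaluate at each of the 2 elements of ℤ_2:
f(0) = 0 → root; f(1) = 0 → root.
Roots: {0, 1}.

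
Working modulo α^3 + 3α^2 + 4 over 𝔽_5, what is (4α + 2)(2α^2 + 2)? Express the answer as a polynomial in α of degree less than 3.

Multiply in 𝔽_5[α]: (4α + 2)·(2α^2 + 2) = 3α^3 + 4α^2 + 3α + 4.
Reduce using α^3 ≡ 2α^2 + 1 (mod α^3 + 3α^2 + 4).
Reduced: 3α + 2.

3α + 2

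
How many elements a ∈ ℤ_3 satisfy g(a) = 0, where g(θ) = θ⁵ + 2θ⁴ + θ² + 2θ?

Evaluate at each of the 3 elements of ℤ_3:
g(0) = 0 → root; g(1) = 0 → root; g(2) = 0 → root.
Roots: {0, 1, 2}.

3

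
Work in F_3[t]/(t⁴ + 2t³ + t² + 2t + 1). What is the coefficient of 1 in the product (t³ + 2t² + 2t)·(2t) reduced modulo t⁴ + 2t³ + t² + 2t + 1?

Multiply in F_3[t]: (t³ + 2t² + 2t)·(2t) = 2t⁴ + t³ + t².
Reduce using t⁴ ≡ t³ + 2t² + t + 2 (mod t⁴ + 2t³ + t² + 2t + 1).
Reduced: 2t² + 2t + 1.

1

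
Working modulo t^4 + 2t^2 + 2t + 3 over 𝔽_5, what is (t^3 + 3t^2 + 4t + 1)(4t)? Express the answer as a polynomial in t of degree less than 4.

2t^3 + 3t^2 + t + 3

Multiply in 𝔽_5[t]: (t^3 + 3t^2 + 4t + 1)·(4t) = 4t^4 + 2t^3 + t^2 + 4t.
Reduce using t^4 ≡ 3t^2 + 3t + 2 (mod t^4 + 2t^2 + 2t + 3).
Reduced: 2t^3 + 3t^2 + t + 3.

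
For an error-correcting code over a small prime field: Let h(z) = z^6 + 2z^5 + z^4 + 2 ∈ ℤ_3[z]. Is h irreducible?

No

Check for roots in ℤ_3: h(0) = 2; h(1) = 0 → root; h(2) = 2.
h(1) = 0, so (z − 1) divides h(z); h is reducible.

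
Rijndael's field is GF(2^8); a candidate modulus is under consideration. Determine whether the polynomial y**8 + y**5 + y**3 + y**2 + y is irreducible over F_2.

No

Write h(y) = y**8 + y**5 + y**3 + y**2 + y.
Check for roots in F_2: h(0) = 0 → root; h(1) = 1.
h(0) = 0, so (y) divides h(y); h is reducible.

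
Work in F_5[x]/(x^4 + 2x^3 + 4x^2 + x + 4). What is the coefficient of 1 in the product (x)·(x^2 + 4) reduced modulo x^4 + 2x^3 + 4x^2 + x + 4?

Multiply in F_5[x]: (x)·(x^2 + 4) = x^3 + 4x.
Reduced: x^3 + 4x.

0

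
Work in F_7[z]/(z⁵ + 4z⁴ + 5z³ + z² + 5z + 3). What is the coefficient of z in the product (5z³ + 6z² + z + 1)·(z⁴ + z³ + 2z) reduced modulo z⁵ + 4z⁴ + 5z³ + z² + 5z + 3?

Multiply in F_7[z]: (5z³ + 6z² + z + 1)·(z⁴ + z³ + 2z) = 5z⁷ + 4z⁶ + 5z⁴ + 6z³ + 2z² + 2z.
Reduce using z⁵ ≡ 3z⁴ + 2z³ + 6z² + 2z + 4 (mod z⁵ + 4z⁴ + 5z³ + z² + 5z + 3).
Reduced: z⁴ + 5z³ + 2z + 2.

2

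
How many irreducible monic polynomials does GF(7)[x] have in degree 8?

720300

By the necklace-counting formula, N_7(8) = (1/8) Σ_{d|8} μ(8/d)·7^d.
Divisors of 8: 1, 2, 4, 8; μ(8/d) for each: 0, 0, -1, 1.
Σ = − 7^4 + 7^8 = 5762400.
N = 5762400/8 = 720300.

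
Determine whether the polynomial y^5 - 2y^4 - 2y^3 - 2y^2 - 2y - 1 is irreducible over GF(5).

Yes

Write h(y) = y^5 - 2y^4 - 2y^3 - 2y^2 - 2y - 1.
Check for roots in GF(5): h(0) = 4; h(1) = 2; h(2) = 1; h(3) = 2; h(4) = 3.
No roots, so no linear factors.
Degree-2 irreducible divisors: test the 10 monic irreducibles of degree 2 over GF(5).
None of them divide h (all give nonzero remainder).
No irreducible factor of degree ≤ 2 exists, so h is irreducible over GF(5).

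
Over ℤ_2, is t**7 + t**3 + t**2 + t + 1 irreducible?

Write f(t) = t**7 + t**3 + t**2 + t + 1.
Check for roots in ℤ_2: f(0) = 1; f(1) = 1.
No roots, so no linear factors.
Monic irreducibles of degree 2 over GF(2): t**2 + t + 1.
None of them divide f (all give nonzero remainder).
Monic irreducibles of degree 3 over GF(2): t**3 + t + 1, t**3 + t**2 + 1.
None of them divide f (all give nonzero remainder).
No irreducible factor of degree ≤ 3 exists, so f is irreducible over GF(2).

Yes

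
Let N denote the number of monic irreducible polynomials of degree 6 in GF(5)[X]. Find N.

x^(5^6) − x is the product of all monic irreducibles of degree dividing 6; Möbius inversion gives N = (1/6) Σ μ(6/d)·5^d.
Divisors of 6: 1, 2, 3, 6; μ(6/d) for each: 1, -1, -1, 1.
Σ = 5^1 − 5^2 − 5^3 + 5^6 = 15480.
N = 15480/6 = 2580.

2580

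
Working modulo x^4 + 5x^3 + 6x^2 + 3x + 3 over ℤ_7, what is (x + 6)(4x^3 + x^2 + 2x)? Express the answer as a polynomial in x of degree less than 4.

Multiply in ℤ_7[x]: (x + 6)·(4x^3 + x^2 + 2x) = 4x^4 + 4x^3 + x^2 + 5x.
Reduce using x^4 ≡ 2x^3 + x^2 + 4x + 4 (mod x^4 + 5x^3 + 6x^2 + 3x + 3).
Reduced: 5x^3 + 5x^2 + 2.

5x^3 + 5x^2 + 2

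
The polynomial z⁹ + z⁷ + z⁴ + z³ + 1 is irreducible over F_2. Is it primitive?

Write f(z) = z⁹ + z⁷ + z⁴ + z³ + 1.
|GF(2^9)^×| = 2^9 − 1 = 511. Prime factorization: 511 = 7·73.
f is primitive ⇔ z has order 511 in GF(2)[z]/(f), i.e. z^(511/q) ≠ 1 for each prime q | 511.
z^(73) mod f = 1
z^(7) mod f = z⁷.
Since z^(73) = 1, the order of z divides 73 < 511; not primitive.

No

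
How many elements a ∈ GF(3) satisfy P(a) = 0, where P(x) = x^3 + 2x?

3

Evaluate at each of the 3 elements of GF(3):
P(0) = 0 → root; P(1) = 0 → root; P(2) = 0 → root.
Roots: {0, 1, 2}.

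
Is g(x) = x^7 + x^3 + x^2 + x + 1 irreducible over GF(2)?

Check for roots in GF(2): g(0) = 1; g(1) = 1.
No roots, so no linear factors.
Monic irreducibles of degree 2 over GF(2): x^2 + x + 1.
None of them divide g (all give nonzero remainder).
Monic irreducibles of degree 3 over GF(2): x^3 + x + 1, x^3 + x^2 + 1.
None of them divide g (all give nonzero remainder).
No irreducible factor of degree ≤ 3 exists, so g is irreducible over GF(2).

Yes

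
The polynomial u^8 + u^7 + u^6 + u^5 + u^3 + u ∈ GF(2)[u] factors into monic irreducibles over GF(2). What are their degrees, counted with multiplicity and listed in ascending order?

1, 1, 1, 2, 3

Write g(u) = u^8 + u^7 + u^6 + u^5 + u^3 + u.
Roots in GF(2): g(0) = 0 → root; g(1) = 0 → root.
Linear factors from roots: (u), (u + 1).
Complete factorization: g(u) = (u)·(u + 1)^2·(u^2 + u + 1)·(u^3 + u + 1).
Factor degrees with multiplicity: 1 + 1 + 1 + 2 + 3 = 8.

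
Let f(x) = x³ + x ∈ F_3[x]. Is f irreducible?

No

Check for roots in F_3: f(0) = 0 → root; f(1) = 2; f(2) = 1.
f(0) = 0, so (x) divides f(x); f is reducible.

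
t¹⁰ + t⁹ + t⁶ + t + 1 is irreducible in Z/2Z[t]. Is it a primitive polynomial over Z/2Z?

Write f(t) = t¹⁰ + t⁹ + t⁶ + t + 1.
|GF(2^10)^×| = 2^10 − 1 = 1023. Prime factorization: 1023 = 3·11·31.
f is primitive ⇔ t has order 1023 in GF(2)[t]/(f), i.e. t^(1023/q) ≠ 1 for each prime q | 1023.
t^(341) mod f = t⁹ + t⁶ + t⁵ + t⁴ + t.
t^(93) mod f = t⁹ + t⁶ + t⁵ + t⁴ + t³.
t^(33) mod f = t⁹ + t⁸ + t⁴ + 1.
None equal 1, so t has full order 1023; f is primitive.

Yes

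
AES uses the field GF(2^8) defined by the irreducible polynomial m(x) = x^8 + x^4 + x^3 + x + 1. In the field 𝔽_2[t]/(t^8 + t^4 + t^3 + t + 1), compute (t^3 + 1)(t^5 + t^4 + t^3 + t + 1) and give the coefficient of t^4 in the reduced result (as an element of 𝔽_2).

Multiply in 𝔽_2[t]: (t^3 + 1)·(t^5 + t^4 + t^3 + t + 1) = t^8 + t^7 + t^6 + t^5 + t + 1.
Reduce using t^8 ≡ t^4 + t^3 + t + 1 (mod t^8 + t^4 + t^3 + t + 1).
Reduced: t^7 + t^6 + t^5 + t^4 + t^3.

1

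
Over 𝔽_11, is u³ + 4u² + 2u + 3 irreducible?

Yes

Write P(u) = u³ + 4u² + 2u + 3.
Check each element of 𝔽_11 for a root: P(0)=3, P(1)=10, P(2)=9, P(3)=6, P(4)=7, P(5)=7, P(6)=1, P(7)=6, P(8)=6, P(9)=7, P(10)=4.
No roots. A degree-3 polynomial over a field with no linear factor is irreducible.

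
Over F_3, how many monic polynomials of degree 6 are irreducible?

Gauss's count: N_{3}(6) = (1/6) Σ_{d|6} μ(6/d)·3^d.
Divisors of 6: 1, 2, 3, 6; μ(6/d) for each: 1, -1, -1, 1.
Σ = 3^1 − 3^2 − 3^3 + 3^6 = 696.
N = 696/6 = 116.

116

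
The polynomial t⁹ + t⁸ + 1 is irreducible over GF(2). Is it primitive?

Write f(t) = t⁹ + t⁸ + 1.
|GF(2^9)^×| = 2^9 − 1 = 511. Prime factorization: 511 = 7·73.
f is primitive ⇔ t has order 511 in GF(2)[t]/(f), i.e. t^(511/q) ≠ 1 for each prime q | 511.
t^(73) mod f = 1
t^(7) mod f = t⁷.
Since t^(73) = 1, the order of t divides 73 < 511; not primitive.

No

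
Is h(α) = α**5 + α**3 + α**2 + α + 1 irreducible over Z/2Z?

Yes

Check for roots in Z/2Z: h(0) = 1; h(1) = 1.
No roots, so no linear factors.
Monic irreducibles of degree 2 over GF(2): α**2 + α + 1.
None of them divide h (all give nonzero remainder).
No irreducible factor of degree ≤ 2 exists, so h is irreducible over GF(2).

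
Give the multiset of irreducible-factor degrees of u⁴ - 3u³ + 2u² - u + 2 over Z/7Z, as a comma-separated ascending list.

Write h(u) = u⁴ - 3u³ + 2u² - u + 2.
Linear factors from roots: (u - 2).
Complete factorization: h(u) = (u - 2)·(u³ - u² - 1).
Factor degrees with multiplicity: 1 + 3 = 4.

1, 3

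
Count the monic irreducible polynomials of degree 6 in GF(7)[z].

x^(7^6) − x is the product of all monic irreducibles of degree dividing 6; Möbius inversion gives N = (1/6) Σ μ(6/d)·7^d.
Divisors of 6: 1, 2, 3, 6; μ(6/d) for each: 1, -1, -1, 1.
Σ = 7^1 − 7^2 − 7^3 + 7^6 = 117264.
N = 117264/6 = 19544.

19544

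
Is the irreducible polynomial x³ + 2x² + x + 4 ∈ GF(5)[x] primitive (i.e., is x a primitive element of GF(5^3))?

No

Write f(x) = x³ + 2x² + x + 4.
|GF(5^3)^×| = 5^3 − 1 = 124. Prime factorization: 124 = 2^2·31.
f is primitive ⇔ x has order 124 in GF(5)[x]/(f), i.e. x^(124/q) ≠ 1 for each prime q | 124.
x^(62) mod f = 1
x^(4) mod f = 3x² + 3x + 3.
Since x^(62) = 1, the order of x divides 62 < 124; not primitive.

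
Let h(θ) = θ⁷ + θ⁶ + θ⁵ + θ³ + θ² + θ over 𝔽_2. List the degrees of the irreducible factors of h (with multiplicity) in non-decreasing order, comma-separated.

1, 1, 1, 1, 1, 2

Roots in 𝔽_2: h(0) = 0 → root; h(1) = 0 → root.
Linear factors from roots: (θ), (θ + 1).
Complete factorization: h(θ) = (θ)·(θ + 1)^4·(θ² + θ + 1).
Factor degrees with multiplicity: 1 + 1 + 1 + 1 + 1 + 2 = 7.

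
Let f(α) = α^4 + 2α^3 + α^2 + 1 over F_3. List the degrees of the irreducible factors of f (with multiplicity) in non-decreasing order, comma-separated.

Roots in F_3: f(0) = 1; f(1) = 2; f(2) = 1.
Complete factorization: f(α) = (α^4 + 2α^3 + α^2 + 1).
Factor degrees with multiplicity: 4 = 4.

4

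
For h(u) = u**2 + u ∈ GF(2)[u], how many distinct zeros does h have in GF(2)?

2

Evaluate at each of the 2 elements of GF(2):
h(0) = 0 → root; h(1) = 0 → root.
Roots: {0, 1}.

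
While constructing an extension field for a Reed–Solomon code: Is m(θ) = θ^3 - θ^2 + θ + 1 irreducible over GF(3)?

Check for roots in GF(3): m(0) = 1; m(1) = 2; m(2) = 1.
No roots. A degree-3 polynomial over a field with no linear factor is irreducible.

Yes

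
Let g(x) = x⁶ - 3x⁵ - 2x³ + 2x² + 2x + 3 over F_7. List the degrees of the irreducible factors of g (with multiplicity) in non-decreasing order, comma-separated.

Complete factorization: g(x) = (x⁶ - 3x⁵ - 2x³ + 2x² + 2x + 3).
Factor degrees with multiplicity: 6 = 6.

6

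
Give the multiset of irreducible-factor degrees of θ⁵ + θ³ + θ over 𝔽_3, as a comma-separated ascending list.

1, 1, 1, 1, 1

Write h(θ) = θ⁵ + θ³ + θ.
Roots in 𝔽_3: h(0) = 0 → root; h(1) = 0 → root; h(2) = 0 → root.
Linear factors from roots: (θ), (θ + 2), (θ + 1).
Complete factorization: h(θ) = (θ)·(θ + 1)^2·(θ + 2)^2.
Factor degrees with multiplicity: 1 + 1 + 1 + 1 + 1 = 5.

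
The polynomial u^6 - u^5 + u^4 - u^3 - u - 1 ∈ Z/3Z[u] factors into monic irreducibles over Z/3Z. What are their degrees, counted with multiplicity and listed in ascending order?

Write h(u) = u^6 - u^5 + u^4 - u^3 - u - 1.
Roots in Z/3Z: h(0) = 2; h(1) = 1; h(2) = 1.
Complete factorization: h(u) = (u^6 - u^5 + u^4 - u^3 - u - 1).
Factor degrees with multiplicity: 6 = 6.

6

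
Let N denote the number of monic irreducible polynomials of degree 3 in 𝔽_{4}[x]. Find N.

Gauss's count: N_{4}(3) = (1/3) Σ_{d|3} μ(3/d)·4^d.
Divisors of 3: 1, 3; μ(3/d) for each: -1, 1.
Σ = − 4^1 + 4^3 = 60.
N = 60/3 = 20.

20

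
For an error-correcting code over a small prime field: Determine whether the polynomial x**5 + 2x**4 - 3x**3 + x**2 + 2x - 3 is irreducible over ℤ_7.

Write P(x) = x**5 + 2x**4 - 3x**3 + x**2 + 2x - 3.
Check for roots in ℤ_7: P(0) = 4; P(1) = 0 → root; P(2) = 3; P(3) = 0 → root; P(4) = 0 → root; P(5) = 0 → root; P(6) = 0 → root.
P(1) = 0, so (x − 1) divides P(x); P is reducible.

No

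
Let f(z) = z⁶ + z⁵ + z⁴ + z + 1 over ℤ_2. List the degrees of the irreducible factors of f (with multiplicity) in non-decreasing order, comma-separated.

6

Roots in ℤ_2: f(0) = 1; f(1) = 1.
Complete factorization: f(z) = (z⁶ + z⁵ + z⁴ + z + 1).
Factor degrees with multiplicity: 6 = 6.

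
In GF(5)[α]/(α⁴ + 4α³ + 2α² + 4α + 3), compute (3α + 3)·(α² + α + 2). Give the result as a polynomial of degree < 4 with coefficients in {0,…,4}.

3α^3 + α^2 + 4α + 1

Multiply in GF(5)[α]: (3α + 3)·(α² + α + 2) = 3α³ + α² + 4α + 1.
Reduced: 3α³ + α² + 4α + 1.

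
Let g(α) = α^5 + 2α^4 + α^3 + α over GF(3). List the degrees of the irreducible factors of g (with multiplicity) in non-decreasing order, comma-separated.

1, 4

Roots in GF(3): g(0) = 0 → root; g(1) = 2; g(2) = 2.
Linear factors from roots: (α).
Complete factorization: g(α) = (α)·(α^4 + 2α^3 + α^2 + 1).
Factor degrees with multiplicity: 1 + 4 = 5.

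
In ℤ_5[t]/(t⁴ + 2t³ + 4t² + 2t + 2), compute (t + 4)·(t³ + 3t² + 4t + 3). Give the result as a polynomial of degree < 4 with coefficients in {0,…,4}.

Multiply in ℤ_5[t]: (t + 4)·(t³ + 3t² + 4t + 3) = t⁴ + 2t³ + t² + 4t + 2.
Reduce using t⁴ ≡ 3t³ + t² + 3t + 3 (mod t⁴ + 2t³ + 4t² + 2t + 2).
Reduced: 2t² + 2t.

2t^2 + 2t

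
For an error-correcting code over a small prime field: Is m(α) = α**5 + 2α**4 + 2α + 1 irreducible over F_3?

Check for roots in F_3: m(0) = 1; m(1) = 0 → root; m(2) = 0 → root.
m(1) = 0, so (α − 1) divides m(α); m is reducible.

No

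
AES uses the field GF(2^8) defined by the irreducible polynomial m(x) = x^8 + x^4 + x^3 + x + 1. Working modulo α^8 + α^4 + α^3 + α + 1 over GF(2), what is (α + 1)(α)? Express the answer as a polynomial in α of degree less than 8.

α^2 + α

Multiply in GF(2)[α]: (α + 1)·(α) = α^2 + α.
Reduced: α^2 + α.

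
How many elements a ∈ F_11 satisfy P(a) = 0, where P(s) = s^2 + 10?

2

Evaluate at each of the 11 elements of F_11:
P(0) = 10; P(1) = 0 → root; P(2) = 3; P(3) = 8; P(4) = 4; P(5) = 2; P(6) = 2; P(7) = 4; P(8) = 8; P(9) = 3; P(10) = 0 → root.
Roots: {1, 10}.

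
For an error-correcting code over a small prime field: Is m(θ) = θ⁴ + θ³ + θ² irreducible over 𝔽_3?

No

Check for roots in 𝔽_3: m(0) = 0 → root; m(1) = 0 → root; m(2) = 1.
m(0) = 0, so (θ) divides m(θ); m is reducible.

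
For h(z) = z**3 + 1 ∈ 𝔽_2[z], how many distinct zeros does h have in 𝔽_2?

1

Evaluate at each of the 2 elements of 𝔽_2:
h(0) = 1; h(1) = 0 → root.
Roots: {1}.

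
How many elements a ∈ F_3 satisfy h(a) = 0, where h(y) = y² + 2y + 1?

1

Evaluate at each of the 3 elements of F_3:
h(0) = 1; h(1) = 1; h(2) = 0 → root.
Roots: {2}.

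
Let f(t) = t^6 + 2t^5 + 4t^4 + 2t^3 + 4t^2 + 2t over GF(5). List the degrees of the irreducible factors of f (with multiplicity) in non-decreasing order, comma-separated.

Roots in GF(5): f(0) = 0 → root; f(1) = 0 → root; f(2) = 3; f(3) = 0 → root; f(4) = 3.
Linear factors from roots: (t), (t + 4), (t + 2).
Complete factorization: f(t) = (t)·(t + 4)·(t + 2)^2·(t^2 + 4t + 2).
Factor degrees with multiplicity: 1 + 1 + 1 + 1 + 2 = 6.

1, 1, 1, 1, 2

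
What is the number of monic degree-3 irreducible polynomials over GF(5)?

40

The number of monic irreducibles of degree 3 over GF(5) is (1/3)·Σ_{d∣3} μ(3/d) 5^d.
Divisors of 3: 1, 3; μ(3/d) for each: -1, 1.
Σ = − 5^1 + 5^3 = 120.
N = 120/3 = 40.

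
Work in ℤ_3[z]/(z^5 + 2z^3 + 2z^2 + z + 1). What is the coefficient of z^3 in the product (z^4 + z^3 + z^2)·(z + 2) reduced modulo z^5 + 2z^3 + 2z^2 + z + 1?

1

Multiply in ℤ_3[z]: (z^4 + z^3 + z^2)·(z + 2) = z^5 + 2z^2.
Reduce using z^5 ≡ z^3 + z^2 + 2z + 2 (mod z^5 + 2z^3 + 2z^2 + z + 1).
Reduced: z^3 + 2z + 2.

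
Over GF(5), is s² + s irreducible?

No

Write g(s) = s² + s.
Check for roots in GF(5): g(0) = 0 → root; g(1) = 2; g(2) = 1; g(3) = 2; g(4) = 0 → root.
g(0) = 0, so (s) divides g(s); g is reducible.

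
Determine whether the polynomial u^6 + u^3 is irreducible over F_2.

Write h(u) = u^6 + u^3.
Check for roots in F_2: h(0) = 0 → root; h(1) = 0 → root.
h(0) = 0, so (u) divides h(u); h is reducible.

No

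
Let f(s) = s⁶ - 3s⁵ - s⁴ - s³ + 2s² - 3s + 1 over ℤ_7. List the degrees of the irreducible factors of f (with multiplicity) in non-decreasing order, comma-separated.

Linear factors from roots: (s - 3).
Complete factorization: f(s) = (s - 3)·(s² - 3s - 1)·(s³ + 3s² + 2s - 2).
Factor degrees with multiplicity: 1 + 2 + 3 = 6.

1, 2, 3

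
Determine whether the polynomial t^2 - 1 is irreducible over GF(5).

No

Write g(t) = t^2 - 1.
Check for roots in GF(5): g(0) = 4; g(1) = 0 → root; g(2) = 3; g(3) = 3; g(4) = 0 → root.
g(1) = 0, so (t − 1) divides g(t); g is reducible.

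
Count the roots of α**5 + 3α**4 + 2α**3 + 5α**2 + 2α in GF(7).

Write P(α) = α**5 + 3α**4 + 2α**3 + 5α**2 + 2α.
Evaluate at each of the 7 elements of GF(7):
P(0) = 0 → root; P(1) = 6; P(2) = 1; P(3) = 3; P(4) = 6; P(5) = 2; P(6) = 3.
Roots: {0}.

1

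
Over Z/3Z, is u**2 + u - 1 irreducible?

Write m(u) = u**2 + u - 1.
Check for roots in Z/3Z: m(0) = 2; m(1) = 1; m(2) = 2.
No roots. A degree-2 polynomial over a field with no linear factor is irreducible.

Yes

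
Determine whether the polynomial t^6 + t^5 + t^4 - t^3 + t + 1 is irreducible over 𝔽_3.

Yes

Write g(t) = t^6 + t^5 + t^4 - t^3 + t + 1.
Check for roots in 𝔽_3: g(0) = 1; g(1) = 1; g(2) = 2.
No roots, so no linear factors.
Monic irreducibles of degree 2 over GF(3): t^2 + 1, t^2 + t - 1, t^2 - t - 1.
None of them divide g (all give nonzero remainder).
Degree-3 irreducible divisors: test the 8 monic irreducibles of degree 3 over GF(3).
None of them divide g (all give nonzero remainder).
No irreducible factor of degree ≤ 3 exists, so g is irreducible over GF(3).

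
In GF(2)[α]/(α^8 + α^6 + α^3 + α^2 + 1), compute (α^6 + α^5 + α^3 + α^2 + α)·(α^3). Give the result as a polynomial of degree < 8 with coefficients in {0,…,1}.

α^7 + α^5 + α^2 + α + 1

Multiply in GF(2)[α]: (α^6 + α^5 + α^3 + α^2 + α)·(α^3) = α^9 + α^8 + α^6 + α^5 + α^4.
Reduce using α^8 ≡ α^6 + α^3 + α^2 + 1 (mod α^8 + α^6 + α^3 + α^2 + 1).
Reduced: α^7 + α^5 + α^2 + α + 1.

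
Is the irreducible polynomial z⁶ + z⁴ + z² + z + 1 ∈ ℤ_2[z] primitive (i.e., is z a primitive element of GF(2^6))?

Write f(z) = z⁶ + z⁴ + z² + z + 1.
|GF(2^6)^×| = 2^6 − 1 = 63. Prime factorization: 63 = 3^2·7.
f is primitive ⇔ z has order 63 in GF(2)[z]/(f), i.e. z^(63/q) ≠ 1 for each prime q | 63.
z^(21) mod f = 1
z^(9) mod f = z⁴ + z² + z.
Since z^(21) = 1, the order of z divides 21 < 63; not primitive.

No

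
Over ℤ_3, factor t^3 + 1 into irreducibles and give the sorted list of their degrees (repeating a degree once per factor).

Write h(t) = t^3 + 1.
Roots in ℤ_3: h(0) = 1; h(1) = 2; h(2) = 0 → root.
Linear factors from roots: (t + 1).
Complete factorization: h(t) = (t + 1)^3.
Factor degrees with multiplicity: 1 + 1 + 1 = 3.

1, 1, 1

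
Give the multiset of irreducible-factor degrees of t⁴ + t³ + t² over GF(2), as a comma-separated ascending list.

1, 1, 2

Write h(t) = t⁴ + t³ + t².
Roots in GF(2): h(0) = 0 → root; h(1) = 1.
Linear factors from roots: (t).
Complete factorization: h(t) = (t)^2·(t² + t + 1).
Factor degrees with multiplicity: 1 + 1 + 2 = 4.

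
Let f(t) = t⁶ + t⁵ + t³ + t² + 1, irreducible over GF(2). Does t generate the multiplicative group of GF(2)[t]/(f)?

Yes

|GF(2^6)^×| = 2^6 − 1 = 63. Prime factorization: 63 = 3^2·7.
f is primitive ⇔ t has order 63 in GF(2)[t]/(f), i.e. t^(63/q) ≠ 1 for each prime q | 63.
t^(21) mod f = t⁴ + t² + t + 1.
t^(9) mod f = t² + t.
None equal 1, so t has full order 63; f is primitive.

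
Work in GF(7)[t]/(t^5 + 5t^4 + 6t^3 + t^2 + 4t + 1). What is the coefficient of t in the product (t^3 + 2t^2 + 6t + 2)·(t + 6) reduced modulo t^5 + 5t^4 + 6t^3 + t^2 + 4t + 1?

3

Multiply in GF(7)[t]: (t^3 + 2t^2 + 6t + 2)·(t + 6) = t^4 + t^3 + 4t^2 + 3t + 5.
Reduced: t^4 + t^3 + 4t^2 + 3t + 5.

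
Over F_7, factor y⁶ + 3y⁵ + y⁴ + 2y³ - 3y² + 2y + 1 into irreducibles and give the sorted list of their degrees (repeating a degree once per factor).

Write g(y) = y⁶ + 3y⁵ + y⁴ + 2y³ - 3y² + 2y + 1.
Linear factors from roots: (y - 1), (y + 1).
Complete factorization: g(y) = (y + 1)·(y - 1)·(y² - 3)·(y² + 3y - 2).
Factor degrees with multiplicity: 1 + 1 + 2 + 2 = 6.

1, 1, 2, 2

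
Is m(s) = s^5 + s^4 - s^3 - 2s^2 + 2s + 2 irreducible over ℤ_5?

Check for roots in ℤ_5: m(0) = 2; m(1) = 3; m(2) = 3; m(3) = 2; m(4) = 4.
No roots, so no linear factors.
Degree-2 irreducible divisors: test the 10 monic irreducibles of degree 2 over GF(5).
None of them divide m (all give nonzero remainder).
No irreducible factor of degree ≤ 2 exists, so m is irreducible over GF(5).

Yes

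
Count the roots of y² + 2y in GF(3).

2

Write f(y) = y² + 2y.
Evaluate at each of the 3 elements of GF(3):
f(0) = 0 → root; f(1) = 0 → root; f(2) = 2.
Roots: {0, 1}.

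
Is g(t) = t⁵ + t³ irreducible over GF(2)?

No

Check for roots in GF(2): g(0) = 0 → root; g(1) = 0 → root.
g(0) = 0, so (t) divides g(t); g is reducible.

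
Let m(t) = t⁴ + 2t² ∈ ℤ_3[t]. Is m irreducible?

No

Check for roots in ℤ_3: m(0) = 0 → root; m(1) = 0 → root; m(2) = 0 → root.
m(0) = 0, so (t) divides m(t); m is reducible.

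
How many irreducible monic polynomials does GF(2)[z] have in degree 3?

Gauss's count: N_{2}(3) = (1/3) Σ_{d|3} μ(3/d)·2^d.
Divisors of 3: 1, 3; μ(3/d) for each: -1, 1.
Σ = − 2^1 + 2^3 = 6.
N = 6/3 = 2.

2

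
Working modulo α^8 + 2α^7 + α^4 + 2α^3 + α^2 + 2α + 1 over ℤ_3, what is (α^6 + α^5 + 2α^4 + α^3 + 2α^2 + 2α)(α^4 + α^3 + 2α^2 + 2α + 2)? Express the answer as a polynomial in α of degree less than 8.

Multiply in ℤ_3[α]: (α^6 + α^5 + 2α^4 + α^3 + 2α^2 + 2α)·(α^4 + α^3 + 2α^2 + 2α + 2) = α^10 + 2α^9 + 2α^8 + α^7 + 2α^6 + α^3 + 2α^2 + α.
Reduce using α^8 ≡ α^7 + 2α^4 + α^3 + 2α^2 + α + 2 (mod α^8 + 2α^7 + α^4 + 2α^3 + α^2 + 2α + 1).
Reduced: α^6 + α^5 + α^3 + 2α^2 + 1.

α^6 + α^5 + α^3 + 2α^2 + 1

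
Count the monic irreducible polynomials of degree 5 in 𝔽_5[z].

624

Gauss's count: N_{5}(5) = (1/5) Σ_{d|5} μ(5/d)·5^d.
Divisors of 5: 1, 5; μ(5/d) for each: -1, 1.
Σ = − 5^1 + 5^5 = 3120.
N = 3120/5 = 624.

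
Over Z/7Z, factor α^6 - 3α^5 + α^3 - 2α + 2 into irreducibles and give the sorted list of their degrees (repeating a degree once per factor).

1, 2, 3

Write h(α) = α^6 - 3α^5 + α^3 - 2α + 2.
Linear factors from roots: (α + 1).
Complete factorization: h(α) = (α + 1)·(α^2 + 2α + 3)·(α^3 + α^2 - α + 3).
Factor degrees with multiplicity: 1 + 2 + 3 = 6.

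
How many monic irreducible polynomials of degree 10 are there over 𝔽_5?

976248

Gauss's count: N_{5}(10) = (1/10) Σ_{d|10} μ(10/d)·5^d.
Divisors of 10: 1, 2, 5, 10; μ(10/d) for each: 1, -1, -1, 1.
Σ = 5^1 − 5^2 − 5^5 + 5^10 = 9762480.
N = 9762480/10 = 976248.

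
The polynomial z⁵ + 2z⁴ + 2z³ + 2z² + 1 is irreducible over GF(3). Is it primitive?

Write f(z) = z⁵ + 2z⁴ + 2z³ + 2z² + 1.
|GF(3^5)^×| = 3^5 − 1 = 242. Prime factorization: 242 = 2·11^2.
f is primitive ⇔ z has order 242 in GF(3)[z]/(f), i.e. z^(242/q) ≠ 1 for each prime q | 242.
z^(121) mod f = 2.
z^(22) mod f = 1
Since z^(22) = 1, the order of z divides 22 < 242; not primitive.

No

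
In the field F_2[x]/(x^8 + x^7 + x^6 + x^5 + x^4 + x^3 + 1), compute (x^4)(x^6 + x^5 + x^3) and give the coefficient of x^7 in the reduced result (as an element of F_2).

Multiply in F_2[x]: (x^4)·(x^6 + x^5 + x^3) = x^10 + x^9 + x^7.
Reduce using x^8 ≡ x^7 + x^6 + x^5 + x^4 + x^3 + 1 (mod x^8 + x^7 + x^6 + x^5 + x^4 + x^3 + 1).
Reduced: x^7 + x^4 + x^3 + x^2 + 1.

1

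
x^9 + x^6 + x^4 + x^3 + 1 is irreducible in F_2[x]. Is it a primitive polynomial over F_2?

Write f(x) = x^9 + x^6 + x^4 + x^3 + 1.
|GF(2^9)^×| = 2^9 − 1 = 511. Prime factorization: 511 = 7·73.
f is primitive ⇔ x has order 511 in GF(2)[x]/(f), i.e. x^(511/q) ≠ 1 for each prime q | 511.
x^(73) mod f = x^6 + x^3 + x^2 + 1.
x^(7) mod f = x^7.
None equal 1, so x has full order 511; f is primitive.

Yes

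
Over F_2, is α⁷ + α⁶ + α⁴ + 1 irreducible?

No

Write f(α) = α⁷ + α⁶ + α⁴ + 1.
Check for roots in F_2: f(0) = 1; f(1) = 0 → root.
f(1) = 0, so (α − 1) divides f(α); f is reducible.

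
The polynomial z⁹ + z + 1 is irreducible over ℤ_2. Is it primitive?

Write f(z) = z⁹ + z + 1.
|GF(2^9)^×| = 2^9 − 1 = 511. Prime factorization: 511 = 7·73.
f is primitive ⇔ z has order 511 in GF(2)[z]/(f), i.e. z^(511/q) ≠ 1 for each prime q | 511.
z^(73) mod f = 1
z^(7) mod f = z⁷.
Since z^(73) = 1, the order of z divides 73 < 511; not primitive.

No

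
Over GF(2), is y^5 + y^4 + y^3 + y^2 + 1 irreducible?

Write m(y) = y^5 + y^4 + y^3 + y^2 + 1.
Check for roots in GF(2): m(0) = 1; m(1) = 1.
No roots, so no linear factors.
Monic irreducibles of degree 2 over GF(2): y^2 + y + 1.
None of them divide m (all give nonzero remainder).
No irreducible factor of degree ≤ 2 exists, so m is irreducible over GF(2).

Yes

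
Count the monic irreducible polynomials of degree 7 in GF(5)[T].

11160

By the necklace-counting formula, N_5(7) = (1/7) Σ_{d|7} μ(7/d)·5^d.
Divisors of 7: 1, 7; μ(7/d) for each: -1, 1.
Σ = − 5^1 + 5^7 = 78120.
N = 78120/7 = 11160.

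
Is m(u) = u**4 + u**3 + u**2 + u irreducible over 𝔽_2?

No

Check for roots in 𝔽_2: m(0) = 0 → root; m(1) = 0 → root.
m(0) = 0, so (u) divides m(u); m is reducible.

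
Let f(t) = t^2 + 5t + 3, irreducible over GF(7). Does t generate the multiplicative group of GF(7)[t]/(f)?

|GF(7^2)^×| = 7^2 − 1 = 48. Prime factorization: 48 = 2^4·3.
f is primitive ⇔ t has order 48 in GF(7)[t]/(f), i.e. t^(48/q) ≠ 1 for each prime q | 48.
t^(24) mod f = 6.
t^(16) mod f = 2.
None equal 1, so t has full order 48; f is primitive.

Yes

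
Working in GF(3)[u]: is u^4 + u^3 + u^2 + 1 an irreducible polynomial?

Yes

Write m(u) = u^4 + u^3 + u^2 + 1.
Check for roots in GF(3): m(0) = 1; m(1) = 1; m(2) = 2.
No roots, so no linear factors.
Monic irreducibles of degree 2 over GF(3): u^2 + 1, u^2 + u + 2, u^2 + 2u + 2.
None of them divide m (all give nonzero remainder).
No irreducible factor of degree ≤ 2 exists, so m is irreducible over GF(3).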